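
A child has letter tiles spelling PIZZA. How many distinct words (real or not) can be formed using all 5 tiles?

60

The 5 letters of PIZZA have repeats: Z appearing twice.
Dividing 5! = 120 by 2! = 2 for the repeated letters gives 60.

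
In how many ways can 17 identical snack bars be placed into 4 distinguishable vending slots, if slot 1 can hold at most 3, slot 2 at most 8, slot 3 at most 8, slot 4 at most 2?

Without the upper bounds there are C(20,3) = 1140 ways to split 17 among 4 vending slots.
Subtract solutions that violate a single cap (substitute x_i' = x_i − (cap_i+1)): x_1 ≥ 4 gives C(16,3) = 560; x_2 ≥ 9 gives C(11,3) = 165; x_3 ≥ 9 gives C(11,3) = 165; x_4 ≥ 3 gives C(17,3) = 680. Together 1570.
Add back pairs where two caps are both exceeded: 35 + 35 + 286 + 0 + 56 + 56 = 468.
Subtract triples: 0 + 4 + 4 + 0 = 8.
By inclusion–exclusion the count is 1140 − 1570 + 468 − 8 = 30.

30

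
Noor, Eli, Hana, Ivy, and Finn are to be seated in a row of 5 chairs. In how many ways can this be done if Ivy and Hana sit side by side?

Treat {Ivy, Hana} as a single unit. There are 4 units to order, and the pair itself can be ordered 2 ways.
So the count is 2·(4)! = 48.

48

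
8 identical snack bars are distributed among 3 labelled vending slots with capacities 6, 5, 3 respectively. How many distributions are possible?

21

Ignoring the caps, the number of non-negative solutions to x_1+…+x_3 = 8 is C(10,2) = 45.
Subtract solutions that violate a single cap (substitute x_i' = x_i − (cap_i+1)): x_1 ≥ 7 gives C(3,2) = 3; x_2 ≥ 6 gives C(4,2) = 6; x_3 ≥ 4 gives C(6,2) = 15. Together 24.
No two caps can be exceeded simultaneously, so the pair terms are all 0.
By inclusion–exclusion the count is 45 − 24 + 0 = 21.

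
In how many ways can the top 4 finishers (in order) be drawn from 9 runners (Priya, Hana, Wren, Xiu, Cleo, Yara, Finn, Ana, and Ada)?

This is an ordered selection of 4 from 9: P(9,4).
That gives 9 × 8 × 7 × 6 = 3024.

3024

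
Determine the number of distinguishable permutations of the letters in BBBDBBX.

42

The 7 letters of BBBDBBX have repeats: B appearing 5 times.
So there are 7! / (5!) = 42 distinguishable arrangements.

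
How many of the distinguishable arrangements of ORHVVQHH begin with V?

840

With the first slot taken by V, it remains to arrange the other 7 letters (ORHVQHH).
Those 7 letters have H appearing 3 times, giving (7)!/(3!) = 840.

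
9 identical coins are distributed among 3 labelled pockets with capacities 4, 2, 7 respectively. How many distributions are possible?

12

By stars and bars, unrestricted non-negative solutions to x_1+…+x_3 = 9 number C(9+2,2) = 55.
Subtract solutions that violate a single cap (substitute x_i' = x_i − (cap_i+1)): x_1 ≥ 5 gives C(6,2) = 15; x_2 ≥ 3 gives C(8,2) = 28; x_3 ≥ 8 gives C(3,2) = 3. Together 46.
Add back pairs where two caps are both exceeded: 3 + 0 + 0 = 3.
By inclusion–exclusion the count is 55 − 46 + 3 = 12.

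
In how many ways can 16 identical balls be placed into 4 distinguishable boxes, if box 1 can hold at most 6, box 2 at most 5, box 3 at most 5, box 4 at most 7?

111

Ignoring the caps, the number of non-negative solutions to x_1+…+x_4 = 16 is C(19,3) = 969.
Subtract solutions that violate a single cap (substitute x_i' = x_i − (cap_i+1)): x_1 ≥ 7 gives C(12,3) = 220; x_2 ≥ 6 gives C(13,3) = 286; x_3 ≥ 6 gives C(13,3) = 286; x_4 ≥ 8 gives C(11,3) = 165. Together 957.
Add back pairs where two caps are both exceeded: 20 + 20 + 4 + 35 + 10 + 10 = 99.
By inclusion–exclusion the count is 969 − 957 + 99 = 111.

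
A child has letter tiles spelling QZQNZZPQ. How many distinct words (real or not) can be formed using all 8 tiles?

1120

Letter multiplicities in QZQNZZPQ: N×1, P×1, Q×3, Z×3.
Dividing 8! = 40320 by 3!·3! = 36 for the repeated letters gives 1120.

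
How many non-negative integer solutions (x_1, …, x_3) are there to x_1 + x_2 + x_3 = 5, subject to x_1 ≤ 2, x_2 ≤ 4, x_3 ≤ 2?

Ignoring the caps, the number of non-negative solutions to x_1+…+x_3 = 5 is C(7,2) = 21.
Subtract solutions that violate a single cap (substitute x_i' = x_i − (cap_i+1)): x_1 ≥ 3 gives C(4,2) = 6; x_2 ≥ 5 gives C(2,2) = 1; x_3 ≥ 3 gives C(4,2) = 6. Together 13.
No two caps can be exceeded simultaneously, so the pair terms are all 0.
By inclusion–exclusion the count is 21 − 13 + 0 = 8.

8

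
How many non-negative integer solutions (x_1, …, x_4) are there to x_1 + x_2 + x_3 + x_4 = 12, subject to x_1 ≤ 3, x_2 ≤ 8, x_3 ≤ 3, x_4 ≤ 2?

Without the upper bounds there are C(15,3) = 455 ways to split 12 among 4 variables.
Subtract solutions that violate a single cap (substitute x_i' = x_i − (cap_i+1)): x_1 ≥ 4 gives C(11,3) = 165; x_2 ≥ 9 gives C(6,3) = 20; x_3 ≥ 4 gives C(11,3) = 165; x_4 ≥ 3 gives C(12,3) = 220. Together 570.
Add back pairs where two caps are both exceeded: 0 + 35 + 56 + 0 + 1 + 56 = 148.
Subtract triples: 0 + 0 + 4 + 0 = 4.
By inclusion–exclusion the count is 455 − 570 + 148 − 4 = 29.

29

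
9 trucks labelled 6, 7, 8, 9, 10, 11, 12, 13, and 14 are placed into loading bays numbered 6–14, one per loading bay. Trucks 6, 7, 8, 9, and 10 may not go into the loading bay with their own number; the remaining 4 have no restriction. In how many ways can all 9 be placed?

Let Aᵢ (for 6 ≤ i ≤ 10) be the placements that put truck i in its forbidden loading bay. Any j of these fix j positions, leaving (9−j)! ways to fill the rest, and there are C(5,j) ways to pick which j.
By inclusion–exclusion, the number of valid placements is Σ_{j=0}^{5} (−1)^j C(5,j)·(9−j)!.
Computing: 362880 − 201600 + 50400 − 7200 + 600 − 24 = 205056.

205056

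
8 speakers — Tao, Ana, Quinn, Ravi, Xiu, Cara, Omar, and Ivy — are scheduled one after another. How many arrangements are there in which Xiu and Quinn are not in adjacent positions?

30240

Of the 8! = 40320 arrangements, those with Xiu and Quinn adjacent number 2 × 7! = 10080 (treat the pair as a block with 2 internal orders).
So 40320 − 10080 = 30240 arrangements keep them apart.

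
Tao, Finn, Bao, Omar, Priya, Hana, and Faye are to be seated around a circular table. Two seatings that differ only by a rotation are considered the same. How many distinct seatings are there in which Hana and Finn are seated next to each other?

240

Treat {Hana, Finn} as one unit (2 internal orders) and seat the resulting 6 units around the table: (5)! circular arrangements.
So 2 × (5)! = 2 × 120 = 240.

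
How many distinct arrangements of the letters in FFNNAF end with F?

With the last slot taken by F, it remains to arrange the other 5 letters (FNNAF).
Those 5 letters have F appearing twice and N appearing twice, giving (5)!/(2!·2!) = 30.

30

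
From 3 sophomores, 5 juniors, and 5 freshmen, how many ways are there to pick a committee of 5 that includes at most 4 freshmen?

1286

Split by how many freshmen are chosen (0 through 4).
Sum: C(5,0)·C(8,5) + C(5,1)·C(8,4) + C(5,2)·C(8,3) + C(5,3)·C(8,2) + C(5,4)·C(8,1) = 56 + 350 + 560 + 280 + 40 = 1286.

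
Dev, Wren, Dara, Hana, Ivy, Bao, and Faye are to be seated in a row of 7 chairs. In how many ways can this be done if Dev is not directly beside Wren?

3600

There are 7! = 5040 arrangements in all. If Dev and Wren are adjacent, merging them into one block gives 2·(6)! = 1440 arrangements.
Complementary counting: 5040 − 1440 = 3600.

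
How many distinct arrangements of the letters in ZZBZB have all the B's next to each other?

4

Treat the 2 copies of B as a single block. The multiset to arrange is then {BB, Z, Z, Z}, 4 items in all.
That gives (4)!/(3!) = 4 arrangements.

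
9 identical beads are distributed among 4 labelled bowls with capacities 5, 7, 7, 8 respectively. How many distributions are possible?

191

By stars and bars, unrestricted non-negative solutions to x_1+…+x_4 = 9 number C(9+3,3) = 220.
Subtract solutions that violate a single cap (substitute x_i' = x_i − (cap_i+1)): x_1 ≥ 6 gives C(6,3) = 20; x_2 ≥ 8 gives C(4,3) = 4; x_3 ≥ 8 gives C(4,3) = 4; x_4 ≥ 9 gives C(3,3) = 1. Together 29.
No two caps can be exceeded simultaneously, so the pair terms are all 0.
By inclusion–exclusion the count is 220 − 29 + 0 = 191.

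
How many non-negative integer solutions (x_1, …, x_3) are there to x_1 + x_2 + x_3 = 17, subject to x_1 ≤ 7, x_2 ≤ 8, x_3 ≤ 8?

28

By stars and bars, unrestricted non-negative solutions to x_1+…+x_3 = 17 number C(17+2,2) = 171.
Subtract solutions that violate a single cap (substitute x_i' = x_i − (cap_i+1)): x_1 ≥ 8 gives C(11,2) = 55; x_2 ≥ 9 gives C(10,2) = 45; x_3 ≥ 9 gives C(10,2) = 45. Together 145.
Add back pairs where two caps are both exceeded: 1 + 1 + 0 = 2.
By inclusion–exclusion the count is 171 − 145 + 2 = 28.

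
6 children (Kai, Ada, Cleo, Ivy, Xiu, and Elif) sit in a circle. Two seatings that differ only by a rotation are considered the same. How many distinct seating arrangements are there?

120

Fix one person's seat to break rotational symmetry; the remaining 5 people can be arranged in (5)! = 120 ways.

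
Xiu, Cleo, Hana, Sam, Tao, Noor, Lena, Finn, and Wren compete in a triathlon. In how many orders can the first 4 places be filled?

3024

There are 9 choices for 1st place, 8 for 2nd, and so on down to 6 for position 4.
That gives 9 × 8 × 7 × 6 = 3024.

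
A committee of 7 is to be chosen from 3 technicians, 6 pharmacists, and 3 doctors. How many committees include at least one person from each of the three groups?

720

With no constraint there are C(12,7) = 792 possible selections.
Selections missing a whole group: no technicians → C(9,7) = 36; no pharmacists → C(6,7) = 0; no doctors → C(9,7) = 36.
Add back selections omitting two groups (i.e. drawn from a single group): C(3,7) + C(6,7) + C(3,7) = 0.
By inclusion–exclusion: 792 − 72 + 0 = 720.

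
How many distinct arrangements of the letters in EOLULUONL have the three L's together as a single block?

Treat the 3 copies of L as a single block. The multiset to arrange is then {LLL, E, N, O, O, U, U}, 7 items in all.
That gives (7)!/(2!·2!) = 1260 arrangements.

1260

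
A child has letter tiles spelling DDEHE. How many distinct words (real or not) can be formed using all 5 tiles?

30

Letter multiplicities in DDEHE: D×2, E×2, H×1.
Dividing 5! = 120 by 2!·2! = 4 for the repeated letters gives 30.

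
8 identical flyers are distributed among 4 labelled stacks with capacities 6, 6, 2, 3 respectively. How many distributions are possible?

70

Ignoring the caps, the number of non-negative solutions to x_1+…+x_4 = 8 is C(11,3) = 165.
Subtract solutions that violate a single cap (substitute x_i' = x_i − (cap_i+1)): x_1 ≥ 7 gives C(4,3) = 4; x_2 ≥ 7 gives C(4,3) = 4; x_3 ≥ 3 gives C(8,3) = 56; x_4 ≥ 4 gives C(7,3) = 35. Together 99.
Add back pairs where two caps are both exceeded: 0 + 0 + 0 + 0 + 0 + 4 = 4.
By inclusion–exclusion the count is 165 − 99 + 4 = 70.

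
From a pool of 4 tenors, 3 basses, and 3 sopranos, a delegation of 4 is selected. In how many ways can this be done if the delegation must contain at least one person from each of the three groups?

126

With no constraint there are C(10,4) = 210 possible selections.
Selections missing a whole group: no tenors → C(6,4) = 15; no basses → C(7,4) = 35; no sopranos → C(7,4) = 35.
Add back selections omitting two groups (i.e. drawn from a single group): C(4,4) + C(3,4) + C(3,4) = 1.
By inclusion–exclusion: 210 − 85 + 1 = 126.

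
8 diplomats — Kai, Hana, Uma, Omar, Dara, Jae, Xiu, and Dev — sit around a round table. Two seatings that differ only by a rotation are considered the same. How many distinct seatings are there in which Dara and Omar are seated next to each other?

1440

Glue Dara and Omar into a block (2 internal orders). Seating 7 units around a circle gives (6)! arrangements.
So 2 × (6)! = 2 × 720 = 1440.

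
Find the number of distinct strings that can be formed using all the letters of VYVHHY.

The 6 letters of VYVHHY have repeats: H appearing twice, V appearing twice, and Y appearing twice.
The number of distinct arrangements is 6!/(2!·2!·2!) = 720/8 = 90.

90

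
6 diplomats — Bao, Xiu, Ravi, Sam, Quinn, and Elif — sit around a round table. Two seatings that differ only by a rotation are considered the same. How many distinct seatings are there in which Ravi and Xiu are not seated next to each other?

72

Without the restriction there are (5)! = 120 seatings.
Seatings with Ravi beside Xiu: treat them as a block with 2 internal orders, giving 2 × (4)! = 48.
Subtracting, 120 − 48 = 72.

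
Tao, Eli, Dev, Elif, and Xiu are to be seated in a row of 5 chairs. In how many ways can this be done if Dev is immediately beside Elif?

48

Place the 3 others and the Dev-Elif pair as 4 objects in a line; the pair has 2 internal arrangements.
So the count is 2·(4)! = 48.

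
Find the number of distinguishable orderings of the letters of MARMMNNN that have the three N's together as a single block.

Treat the 3 copies of N as a single block. The multiset to arrange is then {NNN, A, M, M, M, R}, 6 items in all.
That gives (6)!/(3!) = 120 arrangements.

120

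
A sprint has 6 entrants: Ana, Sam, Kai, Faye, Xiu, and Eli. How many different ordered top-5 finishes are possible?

This is an ordered selection of 5 from 6: P(6,5).
That gives 6 × 5 × 4 × 3 × 2 = 720.

720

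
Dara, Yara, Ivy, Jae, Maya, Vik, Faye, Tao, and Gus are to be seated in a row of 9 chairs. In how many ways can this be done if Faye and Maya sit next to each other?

80640

Glue Faye and Maya into one block (2 internal orders), leaving 8 units to arrange in a row.
So the count is 2·(8)! = 80640.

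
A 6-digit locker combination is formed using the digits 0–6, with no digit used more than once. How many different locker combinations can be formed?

This is a permutation of 6 out of 7: P(7,6) = 7!/1!.
7 × 6 × 5 × 4 × 3 × 2 = 5040.

5040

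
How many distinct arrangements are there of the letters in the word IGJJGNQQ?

The 8 letters of IGJJGNQQ have repeats: G appearing twice, J appearing twice, and Q appearing twice.
Dividing 8! = 40320 by 2!·2!·2! = 8 for the repeated letters gives 5040.

5040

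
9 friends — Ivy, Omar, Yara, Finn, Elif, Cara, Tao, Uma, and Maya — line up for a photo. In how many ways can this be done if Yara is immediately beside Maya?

Place the 7 others and the Yara-Maya pair as 8 objects in a line; the pair has 2 internal arrangements.
That gives 2 × 8! = 2 × 40320 = 80640.

80640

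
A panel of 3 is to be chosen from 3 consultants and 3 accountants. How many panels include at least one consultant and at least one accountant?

18

Total 3-person selections from all 6: C(6,3) = 20.
Selections missing a whole group: no consultants → C(3,3) = 1; no accountants → C(3,3) = 1.
Both groups omitted at once is impossible, so 20 − 2 = 18.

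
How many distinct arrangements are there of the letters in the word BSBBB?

5

The 5 letters of BSBBB have repeats: B appearing 4 times.
The number of distinct arrangements is 5!/(4!) = 120/24 = 5.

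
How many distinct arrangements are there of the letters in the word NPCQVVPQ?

Letter multiplicities in NPCQVVPQ: C×1, N×1, P×2, Q×2, V×2.
So there are 8! / (2!·2!·2!) = 5040 distinguishable arrangements.

5040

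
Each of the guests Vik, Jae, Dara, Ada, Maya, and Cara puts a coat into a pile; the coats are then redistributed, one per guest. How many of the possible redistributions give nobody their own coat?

This is the derangement count D_6: permutations of 6 items with no fixed point.
By inclusion–exclusion this is Σ_{j=0}^{6} (−1)^j C(6,j)·(6−j)!.
Computing: 720 − 720 + 360 − 120 + 30 − 6 + 1 = 265.

265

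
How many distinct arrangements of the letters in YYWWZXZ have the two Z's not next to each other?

450

Total arrangements of YYWWZXZ: 7!/(2!·2!·2!) = 630.
Arrangements with the Z's together: treat ZZ as one letter, giving (6)!/(2!·2!) = 180.
Hence 630 − 180 = 450.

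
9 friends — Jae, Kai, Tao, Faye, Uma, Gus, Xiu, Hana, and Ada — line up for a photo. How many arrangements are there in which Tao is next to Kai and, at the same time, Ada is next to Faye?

20160

Treat {Tao,Kai} as one block (2 orders) and {Ada,Faye} as another (2 orders).
That leaves 7 units to arrange: 2 × 2 × 7! = 4 × 5040 = 20160.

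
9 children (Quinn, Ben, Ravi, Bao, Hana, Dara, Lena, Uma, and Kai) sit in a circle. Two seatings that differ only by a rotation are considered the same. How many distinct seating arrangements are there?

Around a circle, 9 distinct people have 9!/9 = (8)! = 40320 rotationally distinct seatings.

40320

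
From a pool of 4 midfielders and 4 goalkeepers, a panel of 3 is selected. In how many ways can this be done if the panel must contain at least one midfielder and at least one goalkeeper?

With no constraint there are C(8,3) = 56 possible selections.
Selections missing a whole group: no midfielders → C(4,3) = 4; no goalkeepers → C(4,3) = 4.
Both groups omitted at once is impossible, so 56 − 8 = 48.

48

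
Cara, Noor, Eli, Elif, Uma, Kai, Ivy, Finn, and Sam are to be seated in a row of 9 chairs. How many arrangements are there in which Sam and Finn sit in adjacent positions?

Glue Sam and Finn into one block (2 internal orders), leaving 8 units to arrange in a row.
That gives 2 × 8! = 2 × 40320 = 80640.

80640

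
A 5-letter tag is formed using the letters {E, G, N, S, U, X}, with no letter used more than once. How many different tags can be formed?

This is a permutation of 5 out of 6: P(6,5) = 6!/1!.
6 × 5 × 4 × 3 × 2 = 720.

720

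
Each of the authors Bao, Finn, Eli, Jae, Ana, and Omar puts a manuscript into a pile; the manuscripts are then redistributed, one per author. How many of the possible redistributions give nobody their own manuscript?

This is the derangement count D_6: permutations of 6 items with no fixed point.
By inclusion–exclusion this is Σ_{j=0}^{6} (−1)^j C(6,j)·(6−j)!.
Computing: 720 − 720 + 360 − 120 + 30 − 6 + 1 = 265.

265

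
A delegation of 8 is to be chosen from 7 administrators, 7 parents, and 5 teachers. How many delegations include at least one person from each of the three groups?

Total 8-person selections from all 19: C(19,8) = 75582.
Selections missing a whole group: no administrators → C(12,8) = 495; no parents → C(12,8) = 495; no teachers → C(14,8) = 3003.
Add back selections omitting two groups (i.e. drawn from a single group): C(7,8) + C(7,8) + C(5,8) = 0.
By inclusion–exclusion: 75582 − 3993 + 0 = 71589.

71589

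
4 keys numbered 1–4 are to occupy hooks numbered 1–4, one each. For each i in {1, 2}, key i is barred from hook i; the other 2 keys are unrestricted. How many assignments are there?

14

Let Aᵢ (for i ∈ {1, 2}) be the placements that put key i in its forbidden hook. Any j of these fix j positions, leaving (4−j)! ways to fill the rest, and there are C(2,j) ways to pick which j.
By inclusion–exclusion, the number of valid placements is Σ_{j=0}^{2} (−1)^j C(2,j)·(4−j)!.
Computing: 24 − 12 + 2 = 14.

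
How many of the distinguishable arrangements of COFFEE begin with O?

With the first slot taken by O, it remains to arrange the other 5 letters (CFFEE).
Those 5 letters have E appearing twice and F appearing twice, giving (5)!/(2!·2!) = 30.

30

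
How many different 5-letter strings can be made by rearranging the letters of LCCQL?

30

The 5 letters of LCCQL have repeats: C appearing twice and L appearing twice.
Dividing 5! = 120 by 2!·2! = 4 for the repeated letters gives 30.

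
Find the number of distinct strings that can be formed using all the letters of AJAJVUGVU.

22680

Letter multiplicities in AJAJVUGVU: A×2, G×1, J×2, U×2, V×2.
Dividing 9! = 362880 by 2!·2!·2!·2! = 16 for the repeated letters gives 22680.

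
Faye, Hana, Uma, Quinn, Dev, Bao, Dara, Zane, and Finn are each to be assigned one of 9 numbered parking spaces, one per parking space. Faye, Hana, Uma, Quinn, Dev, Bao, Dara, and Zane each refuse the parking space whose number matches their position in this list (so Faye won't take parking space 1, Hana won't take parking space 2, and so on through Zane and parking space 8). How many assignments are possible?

148329

Let Aᵢ (for 1 ≤ i ≤ 8) be the placements that put person i in their forbidden parking space. Any j of these fix j positions, leaving (9−j)! ways to fill the rest, and there are C(8,j) ways to pick which j.
By inclusion–exclusion, the number of valid placements is Σ_{j=0}^{8} (−1)^j C(8,j)·(9−j)!.
Computing: 362880 − 322560 + 141120 − 40320 + 8400 − 1344 + 168 − 16 + 1 = 148329.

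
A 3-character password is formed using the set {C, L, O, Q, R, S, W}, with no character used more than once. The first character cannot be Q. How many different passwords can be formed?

The first character has 7−1 = 6 choices (anything except Q).
The remaining 2 characters are filled from the other 6 symbols without repetition: 6 × 5 = 30.
Total: 6 × 30 = 180.

180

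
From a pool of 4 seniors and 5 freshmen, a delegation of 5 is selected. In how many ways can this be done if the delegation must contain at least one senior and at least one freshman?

125

Unrestricted: C(9,5) = 126 ways to pick any 5 of the 9.
Selections missing a whole group: no seniors → C(5,5) = 1; no freshmen → C(4,5) = 0.
Both groups omitted at once is impossible, so 126 − 1 = 125.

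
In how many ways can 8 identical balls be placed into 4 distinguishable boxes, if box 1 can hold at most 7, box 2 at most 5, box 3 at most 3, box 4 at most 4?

99

Without the upper bounds there are C(11,3) = 165 ways to split 8 among 4 boxes.
Subtract solutions that violate a single cap (substitute x_i' = x_i − (cap_i+1)): x_1 ≥ 8 gives C(3,3) = 1; x_2 ≥ 6 gives C(5,3) = 10; x_3 ≥ 4 gives C(7,3) = 35; x_4 ≥ 5 gives C(6,3) = 20. Together 66.
No two caps can be exceeded simultaneously, so the pair terms are all 0.
By inclusion–exclusion the count is 165 − 66 + 0 = 99.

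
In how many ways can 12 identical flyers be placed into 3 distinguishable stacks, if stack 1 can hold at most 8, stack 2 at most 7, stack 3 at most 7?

Without the upper bounds there are C(14,2) = 91 ways to split 12 among 3 stacks.
Subtract solutions that violate a single cap (substitute x_i' = x_i − (cap_i+1)): x_1 ≥ 9 gives C(5,2) = 10; x_2 ≥ 8 gives C(6,2) = 15; x_3 ≥ 8 gives C(6,2) = 15. Together 40.
No two caps can be exceeded simultaneously, so the pair terms are all 0.
By inclusion–exclusion the count is 91 − 40 + 0 = 51.

51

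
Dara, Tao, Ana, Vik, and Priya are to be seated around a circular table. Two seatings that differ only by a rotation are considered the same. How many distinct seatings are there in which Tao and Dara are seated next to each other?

Treat {Tao, Dara} as one unit (2 internal orders) and seat the resulting 4 units around the table: (3)! circular arrangements.
So 2 × (3)! = 2 × 6 = 12.

12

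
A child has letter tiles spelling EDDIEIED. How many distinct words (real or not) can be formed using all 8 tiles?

560

The 8 letters of EDDIEIED have repeats: D appearing 3 times, E appearing 3 times, and I appearing twice.
The number of distinct arrangements is 8!/(3!·3!·2!) = 40320/72 = 560.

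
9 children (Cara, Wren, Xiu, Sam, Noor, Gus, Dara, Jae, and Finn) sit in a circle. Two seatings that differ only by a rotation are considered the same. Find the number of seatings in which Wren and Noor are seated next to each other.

10080

Treat {Wren, Noor} as one unit (2 internal orders) and seat the resulting 8 units around the table: (7)! circular arrangements.
So 2 × (7)! = 2 × 5040 = 10080.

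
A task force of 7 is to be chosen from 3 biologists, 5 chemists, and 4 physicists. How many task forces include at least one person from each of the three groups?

Total 7-person selections from all 12: C(12,7) = 792.
Selections missing a whole group: no biologists → C(9,7) = 36; no chemists → C(7,7) = 1; no physicists → C(8,7) = 8.
Add back selections omitting two groups (i.e. drawn from a single group): C(3,7) + C(5,7) + C(4,7) = 0.
By inclusion–exclusion: 792 − 45 + 0 = 747.

747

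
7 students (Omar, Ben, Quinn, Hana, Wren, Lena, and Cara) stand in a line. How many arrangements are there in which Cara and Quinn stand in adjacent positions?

Treat {Cara, Quinn} as a single unit. There are 6 units to order, and the pair itself can be ordered 2 ways.
That gives 2 × 6! = 2 × 720 = 1440.

1440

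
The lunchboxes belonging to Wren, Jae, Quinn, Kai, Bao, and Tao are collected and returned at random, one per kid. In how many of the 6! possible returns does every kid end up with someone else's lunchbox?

265

This is the derangement count D_6: permutations of 6 items with no fixed point.
By inclusion–exclusion this is Σ_{j=0}^{6} (−1)^j C(6,j)·(6−j)!.
Computing: 720 − 720 + 360 − 120 + 30 − 6 + 1 = 265.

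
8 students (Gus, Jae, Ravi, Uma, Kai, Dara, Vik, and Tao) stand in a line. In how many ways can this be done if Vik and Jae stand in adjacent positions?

Treat {Vik, Jae} as a single unit. There are 7 units to order, and the pair itself can be ordered 2 ways.
So the count is 2·(7)! = 10080.

10080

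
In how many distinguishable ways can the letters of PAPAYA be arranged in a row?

60

The 6 letters of PAPAYA have repeats: A appearing 3 times and P appearing twice.
Dividing 6! = 720 by 3!·2! = 12 for the repeated letters gives 60.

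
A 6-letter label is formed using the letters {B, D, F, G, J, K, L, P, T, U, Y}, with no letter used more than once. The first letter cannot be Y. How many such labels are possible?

302400

The first letter has 11−1 = 10 choices (anything except Y).
The remaining 5 letters are filled from the other 10 symbols without repetition: 10 × 9 × 8 × 7 × 6 = 30240.
Total: 10 × 30240 = 302400.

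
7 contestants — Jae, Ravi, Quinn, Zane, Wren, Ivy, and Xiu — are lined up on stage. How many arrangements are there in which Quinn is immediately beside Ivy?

Place the 5 others and the Quinn-Ivy pair as 6 objects in a line; the pair has 2 internal arrangements.
So the count is 2·(6)! = 1440.

1440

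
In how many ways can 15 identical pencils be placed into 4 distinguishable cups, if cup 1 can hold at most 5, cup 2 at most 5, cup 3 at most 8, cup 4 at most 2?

46

Ignoring the caps, the number of non-negative solutions to x_1+…+x_4 = 15 is C(18,3) = 816.
Subtract solutions that violate a single cap (substitute x_i' = x_i − (cap_i+1)): x_1 ≥ 6 gives C(12,3) = 220; x_2 ≥ 6 gives C(12,3) = 220; x_3 ≥ 9 gives C(9,3) = 84; x_4 ≥ 3 gives C(15,3) = 455. Together 979.
Add back pairs where two caps are both exceeded: 20 + 1 + 84 + 1 + 84 + 20 = 210.
Subtract triples: 0 + 1 + 0 + 0 = 1.
By inclusion–exclusion the count is 816 − 979 + 210 − 1 = 46.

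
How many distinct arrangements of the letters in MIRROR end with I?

20

Fix I in the last position and arrange the remaining 5 letters.
Those 5 letters have R appearing 3 times, giving (5)!/(3!) = 20.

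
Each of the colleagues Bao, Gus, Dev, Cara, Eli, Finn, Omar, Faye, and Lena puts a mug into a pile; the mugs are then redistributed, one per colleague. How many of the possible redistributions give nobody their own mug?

133496

Let Aᵢ be the assignments in which colleague i gets their own mug. We want the size of the complement of A₁∪…∪A_9.
By inclusion–exclusion this is Σ_{j=0}^{9} (−1)^j C(9,j)·(9−j)!.
Computing: 362880 − 362880 + 181440 − 60480 + 15120 − 3024 + 504 − 72 + 9 − 1 = 133496.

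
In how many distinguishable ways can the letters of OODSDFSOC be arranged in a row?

15120

OODSDFSOC has 9 letters with D appearing twice, O appearing 3 times, and S appearing twice.
The number of distinct arrangements is 9!/(3!·2!·2!) = 362880/24 = 15120.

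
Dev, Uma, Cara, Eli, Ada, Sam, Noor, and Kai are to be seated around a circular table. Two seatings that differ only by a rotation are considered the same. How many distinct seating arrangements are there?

5040

Seat Dev anywhere (absorbing the rotational symmetry), then permute the other 7: (7)! = 5040.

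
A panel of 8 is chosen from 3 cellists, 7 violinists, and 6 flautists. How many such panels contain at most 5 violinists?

Split by how many violinists are chosen (0 through 5).
Sum: C(7,0)·C(9,8) + C(7,1)·C(9,7) + C(7,2)·C(9,6) + C(7,3)·C(9,5) + C(7,4)·C(9,4) + C(7,5)·C(9,3) = 9 + 252 + 1764 + 4410 + 4410 + 1764 = 12609.

12609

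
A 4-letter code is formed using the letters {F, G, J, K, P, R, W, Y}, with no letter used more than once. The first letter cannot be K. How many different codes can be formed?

1470

The first letter has 8−1 = 7 choices (anything except K).
The remaining 3 letters are filled from the other 7 symbols without repetition: 7 × 6 × 5 = 210.
Total: 7 × 210 = 1470.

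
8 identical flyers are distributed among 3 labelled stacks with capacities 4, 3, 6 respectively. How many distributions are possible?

17

Without the upper bounds there are C(10,2) = 45 ways to split 8 among 3 stacks.
Subtract solutions that violate a single cap (substitute x_i' = x_i − (cap_i+1)): x_1 ≥ 5 gives C(5,2) = 10; x_2 ≥ 4 gives C(6,2) = 15; x_3 ≥ 7 gives C(3,2) = 3. Together 28.
No two caps can be exceeded simultaneously, so the pair terms are all 0.
By inclusion–exclusion the count is 45 − 28 + 0 = 17.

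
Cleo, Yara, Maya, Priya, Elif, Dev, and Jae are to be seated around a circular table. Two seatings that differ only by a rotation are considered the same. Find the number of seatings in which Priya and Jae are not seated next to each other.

Without the restriction there are (6)! = 720 seatings.
Those with Priya next to Jae: fuse the pair into one unit and seat 6 units around a circle — 2·(5)! = 240.
Subtracting, 720 − 240 = 480.

480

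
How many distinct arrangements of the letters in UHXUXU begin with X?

Fix X in the first position and arrange the remaining 5 letters.
Those 5 letters have U appearing 3 times, giving (5)!/(3!) = 20.

20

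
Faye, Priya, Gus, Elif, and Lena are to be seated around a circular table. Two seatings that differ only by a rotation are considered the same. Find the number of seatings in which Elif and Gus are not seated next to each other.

12

All circular seatings of 5 people number (4)! = 24.
Seatings with Elif beside Gus: treat them as a block with 2 internal orders, giving 2 × (3)! = 12.
Subtracting, 24 − 12 = 12.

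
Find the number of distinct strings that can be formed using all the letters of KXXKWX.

Letter multiplicities in KXXKWX: K×2, W×1, X×3.
The number of distinct arrangements is 6!/(3!·2!) = 720/12 = 60.

60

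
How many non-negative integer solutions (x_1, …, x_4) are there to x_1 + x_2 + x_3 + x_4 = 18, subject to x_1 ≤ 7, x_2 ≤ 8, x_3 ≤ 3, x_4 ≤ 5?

52

By stars and bars, unrestricted non-negative solutions to x_1+…+x_4 = 18 number C(18+3,3) = 1330.
Subtract solutions that violate a single cap (substitute x_i' = x_i − (cap_i+1)): x_1 ≥ 8 gives C(13,3) = 286; x_2 ≥ 9 gives C(12,3) = 220; x_3 ≥ 4 gives C(17,3) = 680; x_4 ≥ 6 gives C(15,3) = 455. Together 1641.
Add back pairs where two caps are both exceeded: 4 + 84 + 35 + 56 + 20 + 165 = 364.
Subtract triples: 0 + 0 + 1 + 0 = 1.
By inclusion–exclusion the count is 1330 − 1641 + 364 − 1 = 52.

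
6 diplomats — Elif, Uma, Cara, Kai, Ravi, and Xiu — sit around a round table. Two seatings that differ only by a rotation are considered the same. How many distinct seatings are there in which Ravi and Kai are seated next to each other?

Glue Ravi and Kai into a block (2 internal orders). Seating 5 units around a circle gives (4)! arrangements.
So 2 × (4)! = 2 × 24 = 48.

48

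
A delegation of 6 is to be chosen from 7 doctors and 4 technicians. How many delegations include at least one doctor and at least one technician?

455

Unrestricted: C(11,6) = 462 ways to pick any 6 of the 11.
Selections missing a whole group: no doctors → C(4,6) = 0; no technicians → C(7,6) = 7.
Both groups omitted at once is impossible, so 462 − 7 = 455.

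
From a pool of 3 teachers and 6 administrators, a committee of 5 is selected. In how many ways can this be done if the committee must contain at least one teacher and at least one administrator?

120

Total 5-person selections from all 9: C(9,5) = 126.
Selections missing a whole group: no teachers → C(6,5) = 6; no administrators → C(3,5) = 0.
Both groups omitted at once is impossible, so 126 − 6 = 120.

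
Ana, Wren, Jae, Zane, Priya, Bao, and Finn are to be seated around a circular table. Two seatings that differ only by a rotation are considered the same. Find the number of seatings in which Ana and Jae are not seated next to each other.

480

All circular seatings of 7 people number (6)! = 720.
Seatings with Ana beside Jae: treat them as a block with 2 internal orders, giving 2 × (5)! = 240.
Subtracting, 720 − 240 = 480.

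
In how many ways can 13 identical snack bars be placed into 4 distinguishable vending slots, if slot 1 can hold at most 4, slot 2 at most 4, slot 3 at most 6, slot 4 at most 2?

19

Ignoring the caps, the number of non-negative solutions to x_1+…+x_4 = 13 is C(16,3) = 560.
Subtract solutions that violate a single cap (substitute x_i' = x_i − (cap_i+1)): x_1 ≥ 5 gives C(11,3) = 165; x_2 ≥ 5 gives C(11,3) = 165; x_3 ≥ 7 gives C(9,3) = 84; x_4 ≥ 3 gives C(13,3) = 286. Together 700.
Add back pairs where two caps are both exceeded: 20 + 4 + 56 + 4 + 56 + 20 = 160.
Subtract triples: 0 + 1 + 0 + 0 = 1.
By inclusion–exclusion the count is 560 − 700 + 160 − 1 = 19.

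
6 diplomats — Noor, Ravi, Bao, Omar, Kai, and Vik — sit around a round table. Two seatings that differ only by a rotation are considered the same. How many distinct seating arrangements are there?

120

Around a circle, 6 distinct people have 6!/6 = (5)! = 120 rotationally distinct seatings.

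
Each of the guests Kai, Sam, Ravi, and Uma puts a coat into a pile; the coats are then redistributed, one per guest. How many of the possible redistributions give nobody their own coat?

Count assignments avoiding every fixed point. For any j of the 4 guests fixed to their own coat, the other 4−j can be arranged in (4−j)! ways.
By inclusion–exclusion this is Σ_{j=0}^{4} (−1)^j C(4,j)·(4−j)!.
Computing: 24 − 24 + 12 − 4 + 1 = 9.

9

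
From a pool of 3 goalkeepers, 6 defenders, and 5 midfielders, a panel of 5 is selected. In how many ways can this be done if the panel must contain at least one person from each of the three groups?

1365

With no constraint there are C(14,5) = 2002 possible selections.
Selections missing a whole group: no goalkeepers → C(11,5) = 462; no defenders → C(8,5) = 56; no midfielders → C(9,5) = 126.
Add back selections omitting two groups (i.e. drawn from a single group): C(3,5) + C(6,5) + C(5,5) = 7.
By inclusion–exclusion: 2002 − 644 + 7 = 1365.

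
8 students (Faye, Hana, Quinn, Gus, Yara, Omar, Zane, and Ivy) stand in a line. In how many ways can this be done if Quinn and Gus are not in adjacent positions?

30240

Of the 8! = 40320 arrangements, those with Quinn and Gus adjacent number 2 × 7! = 10080 (treat the pair as a block with 2 internal orders).
Complementary counting: 40320 − 10080 = 30240.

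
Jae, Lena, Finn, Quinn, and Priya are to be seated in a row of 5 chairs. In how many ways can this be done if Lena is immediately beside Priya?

48

Treat {Lena, Priya} as a single unit. There are 4 units to order, and the pair itself can be ordered 2 ways.
So the count is 2·(4)! = 48.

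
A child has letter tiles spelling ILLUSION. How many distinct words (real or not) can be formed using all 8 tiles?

10080

Letter multiplicities in ILLUSION: I×2, L×2, N×1, O×1, S×1, U×1.
The number of distinct arrangements is 8!/(2!·2!) = 40320/4 = 10080.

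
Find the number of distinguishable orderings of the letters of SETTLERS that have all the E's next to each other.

Treat the 2 copies of E as a single block. The multiset to arrange is then {EE, L, R, S, S, T, T}, 7 items in all.
That gives (7)!/(2!·2!) = 1260 arrangements.

1260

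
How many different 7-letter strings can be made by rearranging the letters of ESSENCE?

The 7 letters of ESSENCE have repeats: E appearing 3 times and S appearing twice.
So there are 7! / (3!·2!) = 420 distinguishable arrangements.

420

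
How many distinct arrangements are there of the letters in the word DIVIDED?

420

The 7 letters of DIVIDED have repeats: D appearing 3 times and I appearing twice.
The number of distinct arrangements is 7!/(3!·2!) = 5040/12 = 420.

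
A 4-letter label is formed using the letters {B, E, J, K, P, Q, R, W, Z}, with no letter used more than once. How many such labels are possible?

3024

This is a permutation of 4 out of 9: P(9,4) = 9!/5!.
That product is 9 × 8 × 7 × 6 = 3024.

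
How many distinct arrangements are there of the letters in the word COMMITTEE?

COMMITTEE has 9 letters with E appearing twice, M appearing twice, and T appearing twice.
So there are 9! / (2!·2!·2!) = 45360 distinguishable arrangements.

45360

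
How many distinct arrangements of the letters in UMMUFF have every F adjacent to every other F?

30

Treat the 2 copies of F as a single block. The multiset to arrange is then {FF, M, M, U, U}, 5 items in all.
That gives (5)!/(2!·2!) = 30 arrangements.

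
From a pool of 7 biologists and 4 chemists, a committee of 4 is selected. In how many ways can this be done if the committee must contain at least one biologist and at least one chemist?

294

With no constraint there are C(11,4) = 330 possible selections.
Selections missing a whole group: no biologists → C(4,4) = 1; no chemists → C(7,4) = 35.
Both groups omitted at once is impossible, so 330 − 36 = 294.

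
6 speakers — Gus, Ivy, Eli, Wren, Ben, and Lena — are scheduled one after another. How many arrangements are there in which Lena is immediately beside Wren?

240

Glue Lena and Wren into one block (2 internal orders), leaving 5 units to arrange in a row.
That gives 2 × 5! = 2 × 120 = 240.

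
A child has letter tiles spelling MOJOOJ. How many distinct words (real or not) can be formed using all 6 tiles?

60

Letter multiplicities in MOJOOJ: J×2, M×1, O×3.
So there are 6! / (3!·2!) = 60 distinguishable arrangements.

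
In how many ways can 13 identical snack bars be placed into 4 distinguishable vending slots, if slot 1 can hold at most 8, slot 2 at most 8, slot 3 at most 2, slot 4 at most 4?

103

By stars and bars, unrestricted non-negative solutions to x_1+…+x_4 = 13 number C(13+3,3) = 560.
Subtract solutions that violate a single cap (substitute x_i' = x_i − (cap_i+1)): x_1 ≥ 9 gives C(7,3) = 35; x_2 ≥ 9 gives C(7,3) = 35; x_3 ≥ 3 gives C(13,3) = 286; x_4 ≥ 5 gives C(11,3) = 165. Together 521.
Add back pairs where two caps are both exceeded: 0 + 4 + 0 + 4 + 0 + 56 = 64.
By inclusion–exclusion the count is 560 − 521 + 64 = 103.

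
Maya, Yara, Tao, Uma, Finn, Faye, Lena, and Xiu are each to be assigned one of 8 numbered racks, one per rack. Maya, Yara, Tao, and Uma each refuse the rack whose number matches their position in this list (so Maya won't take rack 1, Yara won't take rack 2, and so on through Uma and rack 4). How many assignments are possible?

24024

Let Aᵢ (for 1 ≤ i ≤ 4) be the placements that put person i in their forbidden rack. Any j of these fix j positions, leaving (8−j)! ways to fill the rest, and there are C(4,j) ways to pick which j.
By inclusion–exclusion, the number of valid placements is Σ_{j=0}^{4} (−1)^j C(4,j)·(8−j)!.
Computing: 40320 − 20160 + 4320 − 480 + 24 = 24024.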